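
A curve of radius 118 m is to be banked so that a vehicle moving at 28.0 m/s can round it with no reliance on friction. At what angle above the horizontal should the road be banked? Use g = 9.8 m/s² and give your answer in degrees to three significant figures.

With no friction, the horizontal component of the normal force provides the centripetal force: N sinθ = mv²/r, while N cosθ = mg vertically.
Dividing: tanθ = v²/(r g) = (28.0)²/(118 × 9.8) = 784.0/1156 = 0.6780.
θ = arctan(0.6780) = 34.14°.

34.1°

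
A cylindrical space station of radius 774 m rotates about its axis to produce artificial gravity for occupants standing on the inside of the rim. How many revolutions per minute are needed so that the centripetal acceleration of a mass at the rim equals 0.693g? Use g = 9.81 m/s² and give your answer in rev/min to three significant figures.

Require ω²r = 0.693g, so ω = √(0.693 × 9.81/774) = 0.09372 rad/s.
In rev/min: ω × 60/(2π) = 0.09372 × 60/(2π) = 0.8950 rev/min.

0.895 rev/min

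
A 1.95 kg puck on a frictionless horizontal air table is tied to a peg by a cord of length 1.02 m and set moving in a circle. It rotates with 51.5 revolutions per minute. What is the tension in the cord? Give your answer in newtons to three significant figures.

ω = 51.5 rev/min × 2π/60 = 5.393 rad/s, so v = ωr = 5.393 × 1.02 = 5.501 m/s.
The tension is the only horizontal force, so it supplies the full centripetal force: T = m v²/r = 1.95 × (5.501)²/1.02 = 1.95 × 30.26/1.02 = 57.85 N.

57.9 N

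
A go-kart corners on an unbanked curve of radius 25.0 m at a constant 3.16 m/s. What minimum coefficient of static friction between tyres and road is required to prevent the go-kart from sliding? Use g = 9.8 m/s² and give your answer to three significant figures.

Friction provides the centripetal force: μ_s m g = m v²/r, so μ_s = v²/(g r) = (3.160)²/(9.8 × 25.0) = 9.986/245.0 = 0.04076.

0.0408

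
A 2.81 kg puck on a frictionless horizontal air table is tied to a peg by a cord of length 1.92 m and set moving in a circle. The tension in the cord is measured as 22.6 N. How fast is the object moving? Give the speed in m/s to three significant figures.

3.93 m/s

T = m v²/r ⇒ v = √(T r / m) = √(22.6 × 1.92 / 2.81) = √15.44 = 3.930 m/s.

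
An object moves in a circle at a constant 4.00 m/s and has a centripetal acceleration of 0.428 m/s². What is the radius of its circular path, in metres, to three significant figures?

a_c = v²/r ⇒ r = v²/a_c = (4.00)²/0.428 = 16.00/0.428 = 37.38 m.

37.4 m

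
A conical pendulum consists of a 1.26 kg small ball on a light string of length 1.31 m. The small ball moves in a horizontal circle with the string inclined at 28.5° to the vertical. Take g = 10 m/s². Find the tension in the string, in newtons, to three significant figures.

14.3 N

Vertically the bob has no acceleration, so T cosθ = mg.
T = mg/cosθ = 1.26 × 10.0 / cos 28.5° = 12.60/0.8788 = 14.34 N.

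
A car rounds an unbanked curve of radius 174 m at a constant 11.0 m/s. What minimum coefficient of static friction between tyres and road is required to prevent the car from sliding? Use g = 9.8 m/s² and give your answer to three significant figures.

0.0710

Friction provides the centripetal force: μ_s m g = m v²/r, so μ_s = v²/(g r) = (11.00)²/(9.8 × 174) = 121.0/1705 = 0.07096.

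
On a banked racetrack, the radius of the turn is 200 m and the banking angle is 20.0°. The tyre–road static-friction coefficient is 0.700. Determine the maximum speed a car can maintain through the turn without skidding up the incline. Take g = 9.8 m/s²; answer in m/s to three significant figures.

52.9 m/s

At the maximum speed, friction acts down the slope at its limiting value f = μN. Radially (horizontal, toward centre): N sinθ + μN cosθ = mv²/r. Vertically: N cosθ − μN sinθ = mg.
Dividing: v² = r g (sinθ + μcosθ)/(cosθ − μsinθ).
sinθ + μcosθ = 0.3420 + 0.700×0.9397 = 0.9998; cosθ − μsinθ = 0.9397 − 0.700×0.3420 = 0.7003.
v² = 200 × 9.8 × 0.9998/0.7003 = 2798 m²/s², so v = 52.90 m/s.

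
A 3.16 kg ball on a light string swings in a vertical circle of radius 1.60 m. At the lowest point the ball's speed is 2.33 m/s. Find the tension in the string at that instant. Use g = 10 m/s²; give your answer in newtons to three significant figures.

At the lowest point, T points up (toward the centre) and the weight mg points down (away from the centre), so the net inward force is T − mg = mv²/r.
T = m(v²/r + g) = 3.16 × ((2.33)²/1.60 + 10.0) = 3.16 × (3.393 + 10.0) = 3.16 × 13.39 = 42.32 N.

42.3 N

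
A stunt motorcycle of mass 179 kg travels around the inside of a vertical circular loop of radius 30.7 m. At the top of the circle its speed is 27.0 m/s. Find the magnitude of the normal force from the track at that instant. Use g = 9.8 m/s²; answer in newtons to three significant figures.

At the top, both N and the weight mg point inward (toward the centre), so N + mg = mv²/r.
N = m(v²/r − g) = 179 × ((27.0)²/30.7 − 9.8) = 179 × (23.75 − 9.8) = 179 × 13.95 = 2496 N.

2500 N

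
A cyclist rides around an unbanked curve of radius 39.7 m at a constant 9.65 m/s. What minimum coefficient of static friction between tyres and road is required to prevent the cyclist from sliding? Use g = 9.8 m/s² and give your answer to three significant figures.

Friction provides the centripetal force: μ_s m g = m v²/r, so μ_s = v²/(g r) = (9.650)²/(9.8 × 39.7) = 93.12/389.1 = 0.2394.

0.239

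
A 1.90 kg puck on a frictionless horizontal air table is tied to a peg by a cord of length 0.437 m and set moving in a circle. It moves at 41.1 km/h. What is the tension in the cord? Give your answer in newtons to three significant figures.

v = 41.1 km/h = 41.1/3.6 = 11.42 m/s.
The tension is the only horizontal force, so it supplies the full centripetal force: T = m v²/r = 1.90 × (11.42)²/0.437 = 1.90 × 130.3/0.437 = 566.7 N.

567 N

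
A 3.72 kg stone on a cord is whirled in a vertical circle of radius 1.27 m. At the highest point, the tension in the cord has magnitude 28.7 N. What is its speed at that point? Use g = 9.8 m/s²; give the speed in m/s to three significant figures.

At the top, T + mg = mv²/r, so v = √(r(T/m + g)) = √(1.27 × (28.7/3.72 + 9.8)) = √(1.27 × 17.52) = √22.24 = 4.716 m/s.

4.72 m/s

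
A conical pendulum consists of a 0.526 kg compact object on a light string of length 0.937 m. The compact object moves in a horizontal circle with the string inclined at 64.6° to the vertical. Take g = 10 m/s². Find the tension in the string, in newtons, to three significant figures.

12.3 N

Vertically the bob has no acceleration, so T cosθ = mg.
T = mg/cosθ = 0.526 × 10.0 / cos 64.6° = 5.260/0.4289 = 12.26 N.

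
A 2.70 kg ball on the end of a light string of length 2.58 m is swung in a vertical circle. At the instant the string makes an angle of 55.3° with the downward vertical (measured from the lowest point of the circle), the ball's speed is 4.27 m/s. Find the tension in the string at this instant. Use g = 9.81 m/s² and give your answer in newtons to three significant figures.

34.2 N

Take the radial direction toward the centre of the circle as positive. The component of the weight along the string toward the centre is −mg cos φ (φ measured from the bottom), so Newton's second law along the string gives T − mg cos φ = m v²/r.
cos 55.3° = 0.5693, so T = m(v²/r + g cos φ) = 2.70 × ((4.27)²/2.58 + 9.81 × 0.5693) = 2.70 × (7.067 + (5.585)) = 2.70 × 12.65 = 34.16 N.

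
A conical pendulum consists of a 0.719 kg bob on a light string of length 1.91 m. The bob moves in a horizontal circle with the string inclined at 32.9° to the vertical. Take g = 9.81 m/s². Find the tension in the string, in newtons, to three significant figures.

8.40 N

Vertically the bob has no acceleration, so T cosθ = mg.
T = mg/cosθ = 0.719 × 9.81 / cos 32.9° = 7.053/0.8396 = 8.401 N.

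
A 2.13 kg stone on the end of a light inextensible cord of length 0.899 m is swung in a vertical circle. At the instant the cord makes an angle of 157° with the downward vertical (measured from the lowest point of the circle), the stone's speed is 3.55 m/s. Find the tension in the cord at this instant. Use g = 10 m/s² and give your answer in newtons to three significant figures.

Take the radial direction toward the centre of the circle as positive. The component of the weight along the string toward the centre is −mg cos φ (φ measured from the bottom), so Newton's second law along the string gives T − mg cos φ = m v²/r.
cos 157° = -0.9205, so T = m(v²/r + g cos φ) = 2.13 × ((3.55)²/0.899 + 10.0 × -0.9205) = 2.13 × (14.02 + (-9.205)) = 2.13 × 4.813 = 10.25 N.

10.3 N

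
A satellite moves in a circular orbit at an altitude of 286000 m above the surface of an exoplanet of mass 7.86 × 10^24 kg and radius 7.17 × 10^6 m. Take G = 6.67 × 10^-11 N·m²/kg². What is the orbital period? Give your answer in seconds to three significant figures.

r = R + h = 7.17 × 10^6 + 286000 = 7.456 × 10^6 m. Gravity provides the centripetal force: G M m / r² = m v² / r ⇒ v = √(GM/r) = 8385 m/s.
T = 2πr/v = 2π × 7.456 × 10^6 / 8385 = 5587 s.

5590 s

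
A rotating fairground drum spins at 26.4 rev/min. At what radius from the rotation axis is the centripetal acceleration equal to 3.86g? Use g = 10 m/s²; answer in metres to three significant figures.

5.05 m

ω = 26.4 rev/min × 2π/60 = 2.765 rad/s.
a_c = ω²r = 3.86g ⇒ r = 3.86 × 10.0 / (2.765)² = 38.60/7.643 = 5.050 m.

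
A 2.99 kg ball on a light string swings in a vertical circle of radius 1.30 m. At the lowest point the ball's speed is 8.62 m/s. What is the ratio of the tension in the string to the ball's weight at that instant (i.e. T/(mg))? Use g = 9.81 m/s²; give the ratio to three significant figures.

At the bottom, T − mg = mv²/r, so T = m(v²/r + g) and T/(mg) = v²/(rg) + 1 = (8.62)²/(1.30 × 9.81) + 1 = 5.826 + 1 = 6.826.

6.83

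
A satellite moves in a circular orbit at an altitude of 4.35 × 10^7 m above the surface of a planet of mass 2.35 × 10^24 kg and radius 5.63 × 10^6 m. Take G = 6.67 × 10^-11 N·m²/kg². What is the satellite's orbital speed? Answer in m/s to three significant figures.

Orbital radius r = R + h = 5.63 × 10^6 + 4.35 × 10^7 = 4.913 × 10^7 m.
Gravity supplies the centripetal force: G M m / r² = m v² / r, so v = √(GM/r).
v = √(6.67 × 10^-11 × 2.35 × 10^24 / 4.913 × 10^7) = √(3.190 × 10^6) = 1786 m/s.

1790 m/s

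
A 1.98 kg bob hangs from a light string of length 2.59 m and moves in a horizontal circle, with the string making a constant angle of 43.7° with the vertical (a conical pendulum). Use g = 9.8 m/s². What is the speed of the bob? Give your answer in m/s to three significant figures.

4.09 m/s

The radius of the circle is r = L sinθ = 2.59 × sin 43.7° = 1.789 m.
Horizontally T sinθ = mv²/r and vertically T cosθ = mg, so tanθ = v²/(rg).
v = √(r g tanθ) = √(1.789 × 9.8 × 0.9556) = √16.76 = 4.094 m/s.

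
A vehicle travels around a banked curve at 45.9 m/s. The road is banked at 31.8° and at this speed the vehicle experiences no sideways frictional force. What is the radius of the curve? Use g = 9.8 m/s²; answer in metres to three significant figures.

347 m

Frictionless banking: tanθ = v²/(rg), so r = v²/(g tanθ).
r = (45.9)²/(9.8 × tan 31.8°) = 2107/(9.8 × 0.6200) = 2107/6.076 = 346.7 m.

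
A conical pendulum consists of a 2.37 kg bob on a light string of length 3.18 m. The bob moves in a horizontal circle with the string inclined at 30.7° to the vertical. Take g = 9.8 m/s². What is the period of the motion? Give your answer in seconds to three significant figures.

3.32 s

r = L sinθ = 1.624 m. From T sinθ = mω²r and T cosθ = mg: tanθ = ω²r/g, so ω² = g tanθ / r = g/(L cosθ).
ω = √(g/(L cosθ)) = √(9.8/(3.18 × 0.8599)) = √3.584 = 1.893 rad/s.
Period = 2π/ω = 3.319 s.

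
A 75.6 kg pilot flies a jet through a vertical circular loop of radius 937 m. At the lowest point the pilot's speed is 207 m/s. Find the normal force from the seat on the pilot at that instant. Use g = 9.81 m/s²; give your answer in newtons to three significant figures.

4200 N

At the lowest point, N points up (toward the centre) and the weight mg points down (away from the centre), so the net inward force is N − mg = mv²/r.
N = m(v²/r + g) = 75.6 × ((207)²/937 + 9.81) = 75.6 × (45.73 + 9.81) = 75.6 × 55.54 = 4199 N.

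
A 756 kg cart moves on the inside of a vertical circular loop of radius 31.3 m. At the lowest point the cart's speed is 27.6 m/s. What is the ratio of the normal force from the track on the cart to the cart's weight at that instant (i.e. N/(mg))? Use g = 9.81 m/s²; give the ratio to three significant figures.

3.48

At the bottom, N − mg = mv²/r, so N = m(v²/r + g) and N/(mg) = v²/(rg) + 1 = (27.6)²/(31.3 × 9.81) + 1 = 2.481 + 1 = 3.481.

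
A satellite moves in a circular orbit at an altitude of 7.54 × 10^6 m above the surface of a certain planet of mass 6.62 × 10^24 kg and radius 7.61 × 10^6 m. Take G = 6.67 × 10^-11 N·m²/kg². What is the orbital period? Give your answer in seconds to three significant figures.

r = R + h = 7.61 × 10^6 + 7.54 × 10^6 = 1.515 × 10^7 m. Gravity provides the centripetal force: G M m / r² = m v² / r ⇒ v = √(GM/r) = 5399 m/s.
T = 2πr/v = 2π × 1.515 × 10^7 / 5399 = 17630 s.

17600 s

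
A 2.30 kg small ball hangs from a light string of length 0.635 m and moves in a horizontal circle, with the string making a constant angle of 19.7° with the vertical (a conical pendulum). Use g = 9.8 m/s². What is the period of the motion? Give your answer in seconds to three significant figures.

r = L sinθ = 0.2141 m. From T sinθ = mω²r and T cosθ = mg: tanθ = ω²r/g, so ω² = g tanθ / r = g/(L cosθ).
ω = √(g/(L cosθ)) = √(9.8/(0.635 × 0.9415)) = √16.39 = 4.049 rad/s.
Period = 2π/ω = 1.552 s.

1.55 s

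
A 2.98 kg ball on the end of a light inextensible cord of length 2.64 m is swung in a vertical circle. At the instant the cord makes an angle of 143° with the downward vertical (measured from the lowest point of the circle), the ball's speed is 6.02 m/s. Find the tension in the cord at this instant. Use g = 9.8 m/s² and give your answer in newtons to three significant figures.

Take the radial direction toward the centre of the circle as positive. The component of the weight along the string toward the centre is −mg cos φ (φ measured from the bottom), so Newton's second law along the string gives T − mg cos φ = m v²/r.
cos 143° = -0.7986, so T = m(v²/r + g cos φ) = 2.98 × ((6.02)²/2.64 + 9.8 × -0.7986) = 2.98 × (13.73 + (-7.827)) = 2.98 × 5.901 = 17.58 N.

17.6 N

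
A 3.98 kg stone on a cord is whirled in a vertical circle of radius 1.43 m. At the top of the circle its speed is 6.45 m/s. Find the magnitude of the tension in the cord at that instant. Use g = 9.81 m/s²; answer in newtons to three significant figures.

76.7 N

At the top, both T and the weight mg point inward (toward the centre), so T + mg = mv²/r.
T = m(v²/r − g) = 3.98 × ((6.45)²/1.43 − 9.81) = 3.98 × (29.09 − 9.81) = 3.98 × 19.28 = 76.74 N.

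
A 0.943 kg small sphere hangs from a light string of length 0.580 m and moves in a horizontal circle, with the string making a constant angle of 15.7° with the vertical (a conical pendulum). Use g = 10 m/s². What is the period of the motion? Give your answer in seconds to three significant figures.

r = L sinθ = 0.1569 m. From T sinθ = mω²r and T cosθ = mg: tanθ = ω²r/g, so ω² = g tanθ / r = g/(L cosθ).
ω = √(g/(L cosθ)) = √(10.0/(0.580 × 0.9627)) = √17.91 = 4.232 rad/s.
Period = 2π/ω = 1.485 s.

1.48 s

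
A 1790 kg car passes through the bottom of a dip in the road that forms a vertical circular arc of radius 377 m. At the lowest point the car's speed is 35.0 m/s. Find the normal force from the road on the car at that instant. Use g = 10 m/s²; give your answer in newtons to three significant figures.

At the lowest point, N points up (toward the centre) and the weight mg points down (away from the centre), so the net inward force is N − mg = mv²/r.
N = m(v²/r + g) = 1790 × ((35.0)²/377 + 10.0) = 1790 × (3.249 + 10.0) = 1790 × 13.25 = 23720 N.

23700 N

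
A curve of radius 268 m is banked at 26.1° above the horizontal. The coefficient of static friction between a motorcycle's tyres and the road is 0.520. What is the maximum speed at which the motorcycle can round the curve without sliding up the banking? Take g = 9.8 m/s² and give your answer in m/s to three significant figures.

At the maximum speed, friction acts down the slope at its limiting value f = μN. Radially (horizontal, toward centre): N sinθ + μN cosθ = mv²/r. Vertically: N cosθ − μN sinθ = mg.
Dividing: v² = r g (sinθ + μcosθ)/(cosθ − μsinθ).
sinθ + μcosθ = 0.4399 + 0.520×0.8980 = 0.9069; cosθ − μsinθ = 0.8980 − 0.520×0.4399 = 0.6693.
v² = 268 × 9.8 × 0.9069/0.6693 = 3559 m²/s², so v = 59.66 m/s.

59.7 m/s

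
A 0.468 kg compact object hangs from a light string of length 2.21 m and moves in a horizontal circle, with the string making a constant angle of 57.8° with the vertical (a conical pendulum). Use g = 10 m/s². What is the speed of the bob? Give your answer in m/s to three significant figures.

The radius of the circle is r = L sinθ = 2.21 × sin 57.8° = 1.870 m.
Horizontally T sinθ = mv²/r and vertically T cosθ = mg, so tanθ = v²/(rg).
v = √(r g tanθ) = √(1.870 × 10.0 × 1.588) = √29.70 = 5.449 m/s.

5.45 m/s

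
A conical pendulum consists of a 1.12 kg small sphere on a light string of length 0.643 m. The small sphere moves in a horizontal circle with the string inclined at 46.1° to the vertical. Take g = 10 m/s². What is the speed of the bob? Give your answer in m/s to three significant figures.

The radius of the circle is r = L sinθ = 0.643 × sin 46.1° = 0.4633 m.
Horizontally T sinθ = mv²/r and vertically T cosθ = mg, so tanθ = v²/(rg).
v = √(r g tanθ) = √(0.4633 × 10.0 × 1.039) = √4.815 = 2.194 m/s.

2.19 m/s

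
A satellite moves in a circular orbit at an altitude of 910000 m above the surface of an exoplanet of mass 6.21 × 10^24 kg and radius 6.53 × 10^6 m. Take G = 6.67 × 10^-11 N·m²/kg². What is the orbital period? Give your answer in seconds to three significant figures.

6270 s

r = R + h = 6.53 × 10^6 + 910000 = 7.440 × 10^6 m. Gravity provides the centripetal force: G M m / r² = m v² / r ⇒ v = √(GM/r) = 7461 m/s.
T = 2πr/v = 2π × 7.440 × 10^6 / 7461 = 6265 s.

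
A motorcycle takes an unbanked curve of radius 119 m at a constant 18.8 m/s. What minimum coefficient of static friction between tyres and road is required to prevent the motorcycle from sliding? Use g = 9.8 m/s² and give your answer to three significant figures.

0.303

Friction provides the centripetal force: μ_s m g = m v²/r, so μ_s = v²/(g r) = (18.80)²/(9.8 × 119) = 353.4/1166 = 0.3031.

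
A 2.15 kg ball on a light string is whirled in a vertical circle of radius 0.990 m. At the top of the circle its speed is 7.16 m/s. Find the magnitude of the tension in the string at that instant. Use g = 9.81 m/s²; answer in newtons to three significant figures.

90.2 N

At the top, both T and the weight mg point inward (toward the centre), so T + mg = mv²/r.
T = m(v²/r − g) = 2.15 × ((7.16)²/0.990 − 9.81) = 2.15 × (51.78 − 9.81) = 2.15 × 41.97 = 90.24 N.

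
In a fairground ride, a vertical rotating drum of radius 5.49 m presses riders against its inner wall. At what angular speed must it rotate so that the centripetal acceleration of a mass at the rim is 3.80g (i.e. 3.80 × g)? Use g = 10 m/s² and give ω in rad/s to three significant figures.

Centripetal acceleration a_c = ω²r. Setting ω²r = 3.80g:
ω = √(3.80g / r) = √(3.80 × 10.0 / 5.49) = √6.922 = 2.631 rad/s.

2.63 rad/s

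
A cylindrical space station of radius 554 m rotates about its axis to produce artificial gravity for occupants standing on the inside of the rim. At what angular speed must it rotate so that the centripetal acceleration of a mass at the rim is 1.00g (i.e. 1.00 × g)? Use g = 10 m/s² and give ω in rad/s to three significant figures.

Centripetal acceleration a_c = ω²r. Setting ω²r = 1.00g:
ω = √(1.00g / r) = √(1.00 × 10.0 / 554) = √0.01805 = 0.1344 rad/s.

0.134 rad/s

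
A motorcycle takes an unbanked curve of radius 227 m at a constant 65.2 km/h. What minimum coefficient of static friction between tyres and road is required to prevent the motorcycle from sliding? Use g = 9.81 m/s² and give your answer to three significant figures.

v = 65.2/3.6 = 18.11 m/s.
Friction provides the centripetal force: μ_s m g = m v²/r, so μ_s = v²/(g r) = (18.11)²/(9.81 × 227) = 328.0/2227 = 0.1473.

0.147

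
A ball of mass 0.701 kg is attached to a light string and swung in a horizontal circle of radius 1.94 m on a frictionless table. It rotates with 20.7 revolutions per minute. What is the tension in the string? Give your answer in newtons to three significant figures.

6.39 N

ω = 20.7 rev/min × 2π/60 = 2.168 rad/s, so v = ωr = 2.168 × 1.94 = 4.205 m/s.
The tension is the only horizontal force, so it supplies the full centripetal force: T = m v²/r = 0.701 × (4.205)²/1.94 = 0.701 × 17.68/1.94 = 6.390 N.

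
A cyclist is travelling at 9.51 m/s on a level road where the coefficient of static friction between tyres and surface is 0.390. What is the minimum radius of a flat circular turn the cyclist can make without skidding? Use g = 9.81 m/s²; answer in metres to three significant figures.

23.6 m

At the limit, μ_s m g = m v²/r, so r_min = v²/(μ_s g) = (9.51)²/(0.390 × 9.81) = 90.44/3.826 = 23.64 m.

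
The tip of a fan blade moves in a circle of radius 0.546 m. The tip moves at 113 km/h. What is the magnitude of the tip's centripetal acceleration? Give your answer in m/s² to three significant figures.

v = 113 km/h = 113/3.6 = 31.39 m/s.
a_c = v²/r = (31.39)²/0.546 = 985.3/0.546 = 1805 m/s².

1800 m/s²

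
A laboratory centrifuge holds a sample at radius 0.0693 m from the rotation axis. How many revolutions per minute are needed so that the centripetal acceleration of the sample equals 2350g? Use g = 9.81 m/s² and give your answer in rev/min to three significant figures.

Require ω²r = 2350g, so ω = √(2350 × 9.81/0.0693) = 576.8 rad/s.
In rev/min: ω × 60/(2π) = 576.8 × 60/(2π) = 5508 rev/min.

5510 rev/min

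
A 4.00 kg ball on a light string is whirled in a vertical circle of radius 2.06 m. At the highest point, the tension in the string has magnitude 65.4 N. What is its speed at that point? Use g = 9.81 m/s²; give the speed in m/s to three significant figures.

At the top, T + mg = mv²/r, so v = √(r(T/m + g)) = √(2.06 × (65.4/4.00 + 9.81)) = √(2.06 × 26.16) = √53.89 = 7.341 m/s.

7.34 m/s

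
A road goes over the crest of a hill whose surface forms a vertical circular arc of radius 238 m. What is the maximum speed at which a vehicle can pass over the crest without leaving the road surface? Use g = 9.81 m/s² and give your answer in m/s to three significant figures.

At the crest the centre of the circle is below the vehicle, so the net downward (centripetal) force is mg − N = mv²/r.
The vehicle leaves the road when N → 0, giving v_max = √(g r) = √(9.81 × 238) = 48.32 m/s.

48.3 m/s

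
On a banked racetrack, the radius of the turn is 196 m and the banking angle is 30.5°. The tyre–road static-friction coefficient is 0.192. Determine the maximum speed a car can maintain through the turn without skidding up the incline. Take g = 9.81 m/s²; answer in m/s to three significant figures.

41.1 m/s

At the maximum speed, friction acts down the slope at its limiting value f = μN. Radially (horizontal, toward centre): N sinθ + μN cosθ = mv²/r. Vertically: N cosθ − μN sinθ = mg.
Dividing: v² = r g (sinθ + μcosθ)/(cosθ − μsinθ).
sinθ + μcosθ = 0.5075 + 0.192×0.8616 = 0.6730; cosθ − μsinθ = 0.8616 − 0.192×0.5075 = 0.7642.
v² = 196 × 9.81 × 0.6730/0.7642 = 1693 m²/s², so v = 41.15 m/s.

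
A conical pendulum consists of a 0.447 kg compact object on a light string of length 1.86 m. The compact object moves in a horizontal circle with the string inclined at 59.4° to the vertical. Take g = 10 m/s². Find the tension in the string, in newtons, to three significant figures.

Vertically the bob has no acceleration, so T cosθ = mg.
T = mg/cosθ = 0.447 × 10.0 / cos 59.4° = 4.470/0.5090 = 8.781 N.

8.78 N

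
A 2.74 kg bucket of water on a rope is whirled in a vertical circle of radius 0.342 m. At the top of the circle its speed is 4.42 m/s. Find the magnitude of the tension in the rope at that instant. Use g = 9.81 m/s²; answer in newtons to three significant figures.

130 N

At the top, both T and the weight mg point inward (toward the centre), so T + mg = mv²/r.
T = m(v²/r − g) = 2.74 × ((4.42)²/0.342 − 9.81) = 2.74 × (57.12 − 9.81) = 2.74 × 47.31 = 129.6 N.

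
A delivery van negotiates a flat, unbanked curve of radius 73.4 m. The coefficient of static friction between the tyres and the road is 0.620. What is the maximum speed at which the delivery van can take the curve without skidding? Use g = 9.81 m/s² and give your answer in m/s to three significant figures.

Friction provides the centripetal force on a flat curve. At maximum speed it is at its limiting value: μ_s m g = m v²/r.
Mass cancels: v_max = √(μ_s g r) = √(0.620 × 9.81 × 73.4) = √446.4 = 21.13 m/s.

21.1 m/s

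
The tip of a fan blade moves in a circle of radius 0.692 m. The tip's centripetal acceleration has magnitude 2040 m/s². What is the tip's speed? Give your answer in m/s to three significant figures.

a_c = v²/r ⇒ v = √(a_c · r) = √(2040 × 0.692) = √1412 = 37.57 m/s.

37.6 m/s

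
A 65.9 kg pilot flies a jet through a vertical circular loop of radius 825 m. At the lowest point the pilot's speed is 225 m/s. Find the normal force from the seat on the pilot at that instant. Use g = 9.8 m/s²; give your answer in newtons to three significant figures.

At the lowest point, N points up (toward the centre) and the weight mg points down (away from the centre), so the net inward force is N − mg = mv²/r.
N = m(v²/r + g) = 65.9 × ((225)²/825 + 9.8) = 65.9 × (61.36 + 9.8) = 65.9 × 71.16 = 4690 N.

4690 N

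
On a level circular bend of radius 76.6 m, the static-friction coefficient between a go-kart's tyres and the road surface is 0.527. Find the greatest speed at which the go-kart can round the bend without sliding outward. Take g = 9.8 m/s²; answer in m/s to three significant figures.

19.9 m/s

On a flat curve, static friction is the only horizontal force, so it must supply the full centripetal force: μ_s m g = m v²/r.
Mass cancels: v_max = √(μ_s g r) = √(0.527 × 9.8 × 76.6) = √395.6 = 19.89 m/s.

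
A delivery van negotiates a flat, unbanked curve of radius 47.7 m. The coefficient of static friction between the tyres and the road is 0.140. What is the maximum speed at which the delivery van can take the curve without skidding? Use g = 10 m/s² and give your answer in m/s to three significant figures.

8.17 m/s

On a flat curve, static friction is the only horizontal force, so it must supply the full centripetal force: μ_s m g = m v²/r.
Mass cancels: v_max = √(μ_s g r) = √(0.140 × 10.0 × 47.7) = √66.78 = 8.172 m/s.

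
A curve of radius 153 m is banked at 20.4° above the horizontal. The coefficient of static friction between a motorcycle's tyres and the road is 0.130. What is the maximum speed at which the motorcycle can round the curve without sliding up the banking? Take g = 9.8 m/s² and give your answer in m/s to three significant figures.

At the maximum speed, friction acts down the slope at its limiting value f = μN. Radially (horizontal, toward centre): N sinθ + μN cosθ = mv²/r. Vertically: N cosθ − μN sinθ = mg.
Dividing: v² = r g (sinθ + μcosθ)/(cosθ − μsinθ).
sinθ + μcosθ = 0.3486 + 0.130×0.9373 = 0.4704; cosθ − μsinθ = 0.9373 − 0.130×0.3486 = 0.8920.
v² = 153 × 9.8 × 0.4704/0.8920 = 790.8 m²/s², so v = 28.12 m/s.

28.1 m/s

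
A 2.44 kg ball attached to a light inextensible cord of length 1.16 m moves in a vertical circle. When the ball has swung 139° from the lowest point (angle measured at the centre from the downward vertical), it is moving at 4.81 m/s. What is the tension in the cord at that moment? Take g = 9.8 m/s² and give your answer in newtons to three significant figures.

30.6 N

Take the radial direction toward the centre of the circle as positive. The component of the weight along the string toward the centre is −mg cos φ (φ measured from the bottom), so Newton's second law along the string gives T − mg cos φ = m v²/r.
cos 139° = -0.7547, so T = m(v²/r + g cos φ) = 2.44 × ((4.81)²/1.16 + 9.8 × -0.7547) = 2.44 × (19.94 + (-7.396)) = 2.44 × 12.55 = 30.62 N.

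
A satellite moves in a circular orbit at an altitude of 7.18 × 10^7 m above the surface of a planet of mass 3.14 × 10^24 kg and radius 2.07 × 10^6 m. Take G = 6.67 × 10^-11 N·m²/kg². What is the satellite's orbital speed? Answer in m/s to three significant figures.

1680 m/s

Orbital radius r = R + h = 2.07 × 10^6 + 7.18 × 10^7 = 7.387 × 10^7 m.
Gravity supplies the centripetal force: G M m / r² = m v² / r, so v = √(GM/r).
v = √(6.67 × 10^-11 × 3.14 × 10^24 / 7.387 × 10^7) = √(2.835 × 10^6) = 1684 m/s.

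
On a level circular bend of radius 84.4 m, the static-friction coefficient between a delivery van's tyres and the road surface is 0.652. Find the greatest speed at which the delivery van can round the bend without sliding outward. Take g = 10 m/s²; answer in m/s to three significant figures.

The only inward force on a level bend is static friction, so at the limit f_s = μ_s N = μ_s m g = m v²/r.
Mass cancels: v_max = √(μ_s g r) = √(0.652 × 10.0 × 84.4) = √550.3 = 23.46 m/s.

23.5 m/s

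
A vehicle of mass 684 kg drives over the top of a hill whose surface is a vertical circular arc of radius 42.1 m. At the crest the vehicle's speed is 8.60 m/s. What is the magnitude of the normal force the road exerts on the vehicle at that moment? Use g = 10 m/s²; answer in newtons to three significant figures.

At the crest the centripetal acceleration points downward (toward the centre of the arc), so mg − N = mv²/r.
N = m(g − v²/r) = 684 × (10.0 − (8.60)²/42.1) = 684 × (10.0 − 1.757) = 684 × 8.243 = 5638 N.

5640 N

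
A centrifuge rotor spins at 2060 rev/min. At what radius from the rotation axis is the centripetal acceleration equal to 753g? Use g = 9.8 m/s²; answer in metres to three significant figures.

0.159 m

ω = 2060 rev/min × 2π/60 = 215.7 rad/s.
a_c = ω²r = 753g ⇒ r = 753 × 9.8 / (215.7)² = 7379/46540 = 0.1586 m.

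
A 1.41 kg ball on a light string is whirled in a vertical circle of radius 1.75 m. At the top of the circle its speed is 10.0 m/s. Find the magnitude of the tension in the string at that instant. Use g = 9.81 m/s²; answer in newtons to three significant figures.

66.7 N

At the top, both T and the weight mg point inward (toward the centre), so T + mg = mv²/r.
T = m(v²/r − g) = 1.41 × ((10.0)²/1.75 − 9.81) = 1.41 × (57.14 − 9.81) = 1.41 × 47.33 = 66.74 N.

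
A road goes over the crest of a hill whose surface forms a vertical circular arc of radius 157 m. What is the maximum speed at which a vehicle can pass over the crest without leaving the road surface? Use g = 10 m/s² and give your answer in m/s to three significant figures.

39.6 m/s

At the crest the centre of the circle is below the vehicle, so the net downward (centripetal) force is mg − N = mv²/r.
The vehicle leaves the road when N → 0, giving v_max = √(g r) = √(10.0 × 157) = 39.62 m/s.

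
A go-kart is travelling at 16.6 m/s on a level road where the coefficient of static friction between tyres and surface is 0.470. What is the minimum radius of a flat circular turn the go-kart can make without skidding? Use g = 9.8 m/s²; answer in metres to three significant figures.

59.8 m

At the limit, μ_s m g = m v²/r, so r_min = v²/(μ_s g) = (16.6)²/(0.470 × 9.8) = 275.6/4.606 = 59.83 m.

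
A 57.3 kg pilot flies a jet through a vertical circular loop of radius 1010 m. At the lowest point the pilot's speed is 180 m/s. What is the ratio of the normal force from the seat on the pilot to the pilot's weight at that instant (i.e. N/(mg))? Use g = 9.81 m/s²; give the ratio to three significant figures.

At the bottom, N − mg = mv²/r, so N = m(v²/r + g) and N/(mg) = v²/(rg) + 1 = (180)²/(1010 × 9.81) + 1 = 3.270 + 1 = 4.270.

4.27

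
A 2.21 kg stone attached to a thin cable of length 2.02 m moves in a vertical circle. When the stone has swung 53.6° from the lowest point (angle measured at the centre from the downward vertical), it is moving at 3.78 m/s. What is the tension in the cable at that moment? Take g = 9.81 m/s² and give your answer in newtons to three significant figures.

Take the radial direction toward the centre of the circle as positive. The component of the weight along the string toward the centre is −mg cos φ (φ measured from the bottom), so Newton's second law along the string gives T − mg cos φ = m v²/r.
cos 53.6° = 0.5934, so T = m(v²/r + g cos φ) = 2.21 × ((3.78)²/2.02 + 9.81 × 0.5934) = 2.21 × (7.073 + (5.821)) = 2.21 × 12.89 = 28.50 N.

28.5 N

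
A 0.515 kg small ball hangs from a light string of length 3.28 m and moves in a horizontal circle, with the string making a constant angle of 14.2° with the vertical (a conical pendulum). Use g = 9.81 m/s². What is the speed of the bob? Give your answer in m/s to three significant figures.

The radius of the circle is r = L sinθ = 3.28 × sin 14.2° = 0.8046 m.
Horizontally T sinθ = mv²/r and vertically T cosθ = mg, so tanθ = v²/(rg).
v = √(r g tanθ) = √(0.8046 × 9.81 × 0.2530) = √1.997 = 1.413 m/s.

1.41 m/s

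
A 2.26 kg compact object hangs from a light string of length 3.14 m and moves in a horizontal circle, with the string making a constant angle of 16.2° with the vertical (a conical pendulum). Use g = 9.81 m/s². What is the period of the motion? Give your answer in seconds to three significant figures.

r = L sinθ = 0.8760 m. From T sinθ = mω²r and T cosθ = mg: tanθ = ω²r/g, so ω² = g tanθ / r = g/(L cosθ).
ω = √(g/(L cosθ)) = √(9.81/(3.14 × 0.9603)) = √3.253 = 1.804 rad/s.
Period = 2π/ω = 3.483 s.

3.48 s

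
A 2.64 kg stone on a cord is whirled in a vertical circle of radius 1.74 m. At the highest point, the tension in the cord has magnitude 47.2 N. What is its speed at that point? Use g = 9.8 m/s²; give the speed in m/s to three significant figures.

At the top, T + mg = mv²/r, so v = √(r(T/m + g)) = √(1.74 × (47.2/2.64 + 9.8)) = √(1.74 × 27.68) = √48.16 = 6.940 m/s.

6.94 m/s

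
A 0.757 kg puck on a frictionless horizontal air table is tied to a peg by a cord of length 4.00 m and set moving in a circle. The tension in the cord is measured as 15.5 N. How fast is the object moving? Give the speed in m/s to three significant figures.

T = m v²/r ⇒ v = √(T r / m) = √(15.5 × 4.00 / 0.757) = √81.90 = 9.050 m/s.

9.05 m/s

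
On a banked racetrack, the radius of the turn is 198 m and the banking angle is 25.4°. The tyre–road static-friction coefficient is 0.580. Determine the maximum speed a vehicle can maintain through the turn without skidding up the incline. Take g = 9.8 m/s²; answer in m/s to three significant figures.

53.1 m/s

At the maximum speed, friction acts down the slope at its limiting value f = μN. Radially (horizontal, toward centre): N sinθ + μN cosθ = mv²/r. Vertically: N cosθ − μN sinθ = mg.
Dividing: v² = r g (sinθ + μcosθ)/(cosθ − μsinθ).
sinθ + μcosθ = 0.4289 + 0.580×0.9033 = 0.9529; cosθ − μsinθ = 0.9033 − 0.580×0.4289 = 0.6546.
v² = 198 × 9.8 × 0.9529/0.6546 = 2825 m²/s², so v = 53.15 m/s.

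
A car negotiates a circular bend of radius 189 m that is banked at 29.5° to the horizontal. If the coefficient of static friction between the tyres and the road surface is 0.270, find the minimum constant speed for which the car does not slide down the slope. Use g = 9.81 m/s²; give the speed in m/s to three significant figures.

21.8 m/s

At the minimum speed, friction acts up the slope at its limiting value f = μN. Radially (horizontal, toward centre): N sinθ − μN cosθ = mv²/r. Vertically: N cosθ + μN sinθ = mg.
Dividing: v² = r g (sinθ − μcosθ)/(cosθ + μsinθ).
sinθ − μcosθ = 0.4924 − 0.270×0.8704 = 0.2574; cosθ + μsinθ = 0.8704 + 0.270×0.4924 = 1.003.
v² = 189 × 9.81 × 0.2574/1.003 = 475.7 m²/s², so v = 21.81 m/s.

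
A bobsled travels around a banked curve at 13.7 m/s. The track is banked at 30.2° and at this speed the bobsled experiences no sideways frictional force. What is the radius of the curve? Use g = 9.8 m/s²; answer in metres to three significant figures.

Frictionless banking: tanθ = v²/(rg), so r = v²/(g tanθ).
r = (13.7)²/(9.8 × tan 30.2°) = 187.7/(9.8 × 0.5820) = 187.7/5.704 = 32.91 m.

32.9 m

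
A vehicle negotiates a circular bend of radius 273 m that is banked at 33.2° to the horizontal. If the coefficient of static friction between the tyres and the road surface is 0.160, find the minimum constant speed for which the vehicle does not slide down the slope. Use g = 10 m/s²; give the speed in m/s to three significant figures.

At the minimum speed, friction acts up the slope at its limiting value f = μN. Radially (horizontal, toward centre): N sinθ − μN cosθ = mv²/r. Vertically: N cosθ + μN sinθ = mg.
Dividing: v² = r g (sinθ − μcosθ)/(cosθ + μsinθ).
sinθ − μcosθ = 0.5476 − 0.160×0.8368 = 0.4137; cosθ + μsinθ = 0.8368 + 0.160×0.5476 = 0.9244.
v² = 273 × 10.0 × 0.4137/0.9244 = 1222 m²/s², so v = 34.95 m/s.

35.0 m/s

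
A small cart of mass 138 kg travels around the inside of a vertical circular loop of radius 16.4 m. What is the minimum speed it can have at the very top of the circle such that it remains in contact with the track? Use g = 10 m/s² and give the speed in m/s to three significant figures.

At the top, both weight mg and N point toward the centre: N + mg = mv²/r.
At minimum speed N → 0, so mg = mv_min²/r ⇒ v_min = √(g r) = √(10.0 × 16.4) = 12.81 m/s.

12.8 m/s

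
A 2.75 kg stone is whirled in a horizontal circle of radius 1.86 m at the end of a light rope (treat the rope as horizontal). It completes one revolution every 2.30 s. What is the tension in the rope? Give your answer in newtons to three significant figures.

v = 2πr/T = 2π × 1.86/2.30 = 5.081 m/s.
The tension is the only horizontal force, so it supplies the full centripetal force: T = m v²/r = 2.75 × (5.081)²/1.86 = 2.75 × 25.82/1.86 = 38.17 N.

38.2 N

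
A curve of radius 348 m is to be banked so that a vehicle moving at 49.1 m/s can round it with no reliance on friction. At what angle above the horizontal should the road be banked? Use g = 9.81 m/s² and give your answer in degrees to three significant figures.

With no friction, the horizontal component of the normal force provides the centripetal force: N sinθ = mv²/r, while N cosθ = mg vertically.
Dividing: tanθ = v²/(r g) = (49.1)²/(348 × 9.81) = 2411/3414 = 0.7062.
θ = arctan(0.7062) = 35.23°.

35.2°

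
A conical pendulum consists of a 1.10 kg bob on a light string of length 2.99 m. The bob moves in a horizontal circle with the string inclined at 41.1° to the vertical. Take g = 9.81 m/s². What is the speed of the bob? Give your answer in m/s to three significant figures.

4.10 m/s

The radius of the circle is r = L sinθ = 2.99 × sin 41.1° = 1.966 m.
Horizontally T sinθ = mv²/r and vertically T cosθ = mg, so tanθ = v²/(rg).
v = √(r g tanθ) = √(1.966 × 9.81 × 0.8724) = √16.82 = 4.101 m/s.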